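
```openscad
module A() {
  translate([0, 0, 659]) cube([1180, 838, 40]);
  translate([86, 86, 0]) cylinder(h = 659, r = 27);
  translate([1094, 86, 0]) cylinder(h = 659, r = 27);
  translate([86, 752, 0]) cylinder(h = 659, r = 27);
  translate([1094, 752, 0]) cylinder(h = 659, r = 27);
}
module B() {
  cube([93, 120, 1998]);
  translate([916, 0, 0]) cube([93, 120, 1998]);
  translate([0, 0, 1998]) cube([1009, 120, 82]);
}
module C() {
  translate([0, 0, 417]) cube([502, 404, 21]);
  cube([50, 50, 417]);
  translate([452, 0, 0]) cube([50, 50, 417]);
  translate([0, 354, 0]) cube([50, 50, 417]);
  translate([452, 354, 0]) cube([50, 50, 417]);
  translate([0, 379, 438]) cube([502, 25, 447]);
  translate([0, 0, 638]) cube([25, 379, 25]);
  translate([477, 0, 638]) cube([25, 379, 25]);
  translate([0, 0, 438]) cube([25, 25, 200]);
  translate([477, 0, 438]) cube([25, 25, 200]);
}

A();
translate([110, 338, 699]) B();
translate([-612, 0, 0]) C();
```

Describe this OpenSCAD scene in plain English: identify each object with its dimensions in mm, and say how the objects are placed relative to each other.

A is a rectangular dining table. The top is 1180×838×40 mm with its upper surface at z = 699 mm. It stands on four round legs of 54 mm diameter, each leg's bounding box inset 59 mm from the nearest pair of top edges, running from the floor to the underside of the top.

B is a rectangular door frame: two vertical jambs of 93×120 mm section, 1998 mm tall, with a clear opening 823 mm wide between their inner faces. A header 82 mm tall and 120 mm deep lies on top of the jambs and spans the full outside width.

C is a chair. The seat is a 502×404×21 mm slab with its top at z = 438 mm, on four 50×50 mm corner legs (flush with the seat edges, standing on z = 0). A flat backrest 25 mm thick, 447 mm tall, spans the full seat width and rises from the seat top along its +y edge, rear face flush with the rear of the seat. Two armrests of 25×25 mm section run along each side from the seat's front edge to the front of the backrest, top faces 225 mm above the seat top and outer faces flush with the seat's x-edges; a 25×25 mm post under the front of each armrest stands on the seat at the front corner.

The door frame is on top of the table. The chair is on the floor beside the table on its −x side.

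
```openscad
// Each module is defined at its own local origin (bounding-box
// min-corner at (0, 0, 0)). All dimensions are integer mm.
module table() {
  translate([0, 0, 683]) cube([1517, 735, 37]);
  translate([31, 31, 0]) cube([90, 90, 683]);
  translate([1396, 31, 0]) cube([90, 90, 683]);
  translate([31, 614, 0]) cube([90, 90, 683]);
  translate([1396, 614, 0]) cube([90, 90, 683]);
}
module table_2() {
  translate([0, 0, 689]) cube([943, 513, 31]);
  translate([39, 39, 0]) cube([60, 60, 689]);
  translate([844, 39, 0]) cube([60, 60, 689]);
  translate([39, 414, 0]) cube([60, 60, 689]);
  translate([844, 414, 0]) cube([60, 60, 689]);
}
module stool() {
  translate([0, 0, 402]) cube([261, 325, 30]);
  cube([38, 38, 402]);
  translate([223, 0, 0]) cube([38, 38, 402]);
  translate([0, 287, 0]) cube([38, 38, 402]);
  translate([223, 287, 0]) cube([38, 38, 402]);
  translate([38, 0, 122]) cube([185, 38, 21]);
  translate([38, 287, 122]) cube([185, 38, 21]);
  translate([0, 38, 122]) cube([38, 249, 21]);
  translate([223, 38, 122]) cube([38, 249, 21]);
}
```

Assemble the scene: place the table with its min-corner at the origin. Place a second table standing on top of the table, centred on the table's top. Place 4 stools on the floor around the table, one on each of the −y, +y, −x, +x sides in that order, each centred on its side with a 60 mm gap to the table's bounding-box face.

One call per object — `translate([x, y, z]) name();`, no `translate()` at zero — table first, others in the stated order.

table();
translate([287, 111, 720]) table_2();
translate([628, -385, 0]) stool();
translate([628, 795, 0]) stool();
translate([-321, 205, 0]) stool();
translate([1577, 205, 0]) stool();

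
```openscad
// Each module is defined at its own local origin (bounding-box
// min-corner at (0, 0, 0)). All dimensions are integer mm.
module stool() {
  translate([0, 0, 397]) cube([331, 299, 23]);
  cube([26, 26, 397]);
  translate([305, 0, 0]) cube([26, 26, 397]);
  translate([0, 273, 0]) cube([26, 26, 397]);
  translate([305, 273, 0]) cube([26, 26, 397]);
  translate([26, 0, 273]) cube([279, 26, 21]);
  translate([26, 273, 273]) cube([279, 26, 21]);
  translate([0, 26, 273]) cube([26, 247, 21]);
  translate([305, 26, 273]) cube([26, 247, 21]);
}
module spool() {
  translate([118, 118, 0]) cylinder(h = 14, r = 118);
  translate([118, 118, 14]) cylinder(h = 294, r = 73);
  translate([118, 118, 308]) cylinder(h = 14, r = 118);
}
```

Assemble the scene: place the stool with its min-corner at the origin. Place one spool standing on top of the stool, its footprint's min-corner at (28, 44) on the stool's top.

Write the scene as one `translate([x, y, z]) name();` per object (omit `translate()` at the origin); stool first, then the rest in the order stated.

stool();
translate([28, 44, 420]) spool();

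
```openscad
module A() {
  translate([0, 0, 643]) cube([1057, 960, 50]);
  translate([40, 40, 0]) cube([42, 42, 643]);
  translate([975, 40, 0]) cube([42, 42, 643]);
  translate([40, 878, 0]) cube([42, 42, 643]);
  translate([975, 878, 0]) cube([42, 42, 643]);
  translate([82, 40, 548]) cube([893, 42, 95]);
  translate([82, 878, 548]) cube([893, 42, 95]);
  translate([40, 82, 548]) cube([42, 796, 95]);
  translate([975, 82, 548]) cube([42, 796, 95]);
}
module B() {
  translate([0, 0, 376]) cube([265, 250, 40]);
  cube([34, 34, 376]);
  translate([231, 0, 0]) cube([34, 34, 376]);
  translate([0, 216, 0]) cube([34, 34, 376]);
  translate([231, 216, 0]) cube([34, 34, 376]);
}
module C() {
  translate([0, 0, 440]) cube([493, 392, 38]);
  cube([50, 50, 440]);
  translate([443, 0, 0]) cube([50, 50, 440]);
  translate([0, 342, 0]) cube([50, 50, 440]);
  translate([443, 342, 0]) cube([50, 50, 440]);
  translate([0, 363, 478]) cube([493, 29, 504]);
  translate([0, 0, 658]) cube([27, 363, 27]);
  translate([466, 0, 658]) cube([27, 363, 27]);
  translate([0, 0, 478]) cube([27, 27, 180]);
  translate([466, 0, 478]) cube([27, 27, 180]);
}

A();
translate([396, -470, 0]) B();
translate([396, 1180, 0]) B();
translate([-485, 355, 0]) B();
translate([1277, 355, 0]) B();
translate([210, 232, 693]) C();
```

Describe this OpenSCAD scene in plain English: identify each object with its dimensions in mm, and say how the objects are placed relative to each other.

A is a table: top 1057 mm (x) × 960 mm (y), 50 mm thick, upper face at z = 693 mm, on four 42×42 mm square legs, each inset 40 mm from the nearest pair of top edges, running from z = 0 to the bottom of the top. Four apron rails, 42 mm thick and 95 mm tall, run between adjacent legs with their top edges flush with the underside of the top and their outer faces flush with the legs' outer faces.

B is a simple wooden stool: a rectangular seat 265 mm (x) by 250 mm (y), 40 mm thick, top face at z = 416 mm, on four square legs, each 34×34 mm in cross-section. The legs rest on z = 0, each flush with a corner of the seat.

C is a chair. The seat is a 493×392×38 mm slab with its top at z = 478 mm, on four 50×50 mm corner legs (flush with the seat edges, standing on z = 0). A flat backrest 29 mm thick, 504 mm tall, spans the full seat width and rises from the seat top along its +y edge, rear face flush with the rear of the seat. Two armrests of 27×27 mm section run along each side from the seat's front edge to the front of the backrest, top faces 207 mm above the seat top and outer faces flush with the seat's x-edges; a 27×27 mm post under the front of each armrest stands on the seat at the front corner.

Four stools sit around the table at the −y, +y, −x, +x sides. The chair is on top of the table.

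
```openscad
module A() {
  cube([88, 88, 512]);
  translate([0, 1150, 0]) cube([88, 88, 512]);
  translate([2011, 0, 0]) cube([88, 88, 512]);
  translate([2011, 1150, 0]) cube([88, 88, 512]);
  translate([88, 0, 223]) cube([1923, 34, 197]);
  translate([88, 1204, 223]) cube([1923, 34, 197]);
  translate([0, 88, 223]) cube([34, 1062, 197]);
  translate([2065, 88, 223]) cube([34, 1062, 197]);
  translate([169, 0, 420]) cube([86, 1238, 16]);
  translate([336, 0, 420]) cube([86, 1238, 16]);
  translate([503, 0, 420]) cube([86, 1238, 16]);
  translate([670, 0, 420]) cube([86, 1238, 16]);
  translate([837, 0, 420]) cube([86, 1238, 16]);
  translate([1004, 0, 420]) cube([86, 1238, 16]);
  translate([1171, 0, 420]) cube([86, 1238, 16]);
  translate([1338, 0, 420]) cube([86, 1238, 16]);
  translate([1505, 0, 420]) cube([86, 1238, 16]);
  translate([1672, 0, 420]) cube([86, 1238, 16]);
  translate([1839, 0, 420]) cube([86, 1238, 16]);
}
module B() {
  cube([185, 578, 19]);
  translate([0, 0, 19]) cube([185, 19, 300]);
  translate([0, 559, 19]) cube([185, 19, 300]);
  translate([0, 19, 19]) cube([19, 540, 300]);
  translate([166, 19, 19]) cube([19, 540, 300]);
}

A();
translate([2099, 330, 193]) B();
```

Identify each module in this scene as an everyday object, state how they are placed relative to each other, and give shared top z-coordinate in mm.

A is a bed frame. B is an open box. The open box is beside the bed frame with their tops flush at z = 512. The shared top z-coordinate is 512 mm.

Both tops at z = 512 mm.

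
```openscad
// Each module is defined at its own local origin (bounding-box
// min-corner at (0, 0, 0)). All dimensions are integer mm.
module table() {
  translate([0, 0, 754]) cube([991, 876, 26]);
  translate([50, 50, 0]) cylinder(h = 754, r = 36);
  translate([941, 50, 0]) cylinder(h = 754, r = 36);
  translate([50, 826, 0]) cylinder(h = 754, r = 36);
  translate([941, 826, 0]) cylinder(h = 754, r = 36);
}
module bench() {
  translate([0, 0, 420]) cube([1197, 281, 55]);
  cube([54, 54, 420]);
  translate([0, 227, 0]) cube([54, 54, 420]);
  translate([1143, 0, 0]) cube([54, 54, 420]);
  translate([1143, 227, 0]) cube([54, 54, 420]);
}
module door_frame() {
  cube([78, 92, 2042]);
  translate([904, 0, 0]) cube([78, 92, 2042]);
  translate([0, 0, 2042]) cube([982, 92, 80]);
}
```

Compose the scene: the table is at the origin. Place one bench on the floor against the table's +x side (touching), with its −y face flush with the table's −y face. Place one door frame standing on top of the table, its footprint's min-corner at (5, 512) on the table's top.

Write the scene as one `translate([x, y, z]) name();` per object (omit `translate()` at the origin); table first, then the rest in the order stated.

table();
translate([991, 0, 0]) bench();
translate([5, 512, 780]) door_frame();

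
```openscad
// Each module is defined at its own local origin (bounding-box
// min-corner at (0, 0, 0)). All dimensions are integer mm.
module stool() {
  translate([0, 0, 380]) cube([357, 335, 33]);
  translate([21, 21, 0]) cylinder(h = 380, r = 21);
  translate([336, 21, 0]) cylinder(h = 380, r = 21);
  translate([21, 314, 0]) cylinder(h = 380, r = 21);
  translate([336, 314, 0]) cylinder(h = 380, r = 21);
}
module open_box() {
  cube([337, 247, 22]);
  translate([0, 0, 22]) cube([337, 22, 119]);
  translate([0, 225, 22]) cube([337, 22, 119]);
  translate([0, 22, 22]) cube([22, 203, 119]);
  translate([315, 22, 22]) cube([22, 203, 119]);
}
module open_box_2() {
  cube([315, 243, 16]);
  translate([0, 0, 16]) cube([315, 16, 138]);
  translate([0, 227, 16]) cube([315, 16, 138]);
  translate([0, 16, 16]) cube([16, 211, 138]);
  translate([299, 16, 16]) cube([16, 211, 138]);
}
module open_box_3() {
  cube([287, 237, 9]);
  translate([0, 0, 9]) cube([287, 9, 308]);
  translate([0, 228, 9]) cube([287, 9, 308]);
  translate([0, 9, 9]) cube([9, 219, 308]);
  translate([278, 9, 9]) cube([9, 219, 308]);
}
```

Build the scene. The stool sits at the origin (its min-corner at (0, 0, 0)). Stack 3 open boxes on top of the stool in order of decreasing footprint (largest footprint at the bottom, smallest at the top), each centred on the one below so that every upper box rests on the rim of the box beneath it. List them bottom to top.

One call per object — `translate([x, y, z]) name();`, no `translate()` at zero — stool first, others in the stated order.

stool();
translate([10, 44, 413]) open_box();
translate([21, 46, 554]) open_box_2();
translate([35, 49, 708]) open_box_3();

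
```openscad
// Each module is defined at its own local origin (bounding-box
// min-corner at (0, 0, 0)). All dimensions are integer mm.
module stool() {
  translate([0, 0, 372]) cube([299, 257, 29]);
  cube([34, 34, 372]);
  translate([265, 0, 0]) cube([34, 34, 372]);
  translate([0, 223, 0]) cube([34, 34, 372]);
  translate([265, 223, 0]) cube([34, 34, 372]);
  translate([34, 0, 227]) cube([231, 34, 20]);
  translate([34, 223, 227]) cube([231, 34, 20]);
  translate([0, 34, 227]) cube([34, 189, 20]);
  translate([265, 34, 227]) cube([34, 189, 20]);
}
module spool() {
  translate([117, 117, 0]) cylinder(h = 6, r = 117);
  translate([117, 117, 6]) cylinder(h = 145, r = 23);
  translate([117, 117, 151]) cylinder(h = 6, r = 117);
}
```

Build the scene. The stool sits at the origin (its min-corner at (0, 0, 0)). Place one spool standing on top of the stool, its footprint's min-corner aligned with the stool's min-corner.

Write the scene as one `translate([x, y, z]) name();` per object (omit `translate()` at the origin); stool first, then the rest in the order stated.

stool();
translate([0, 0, 401]) spool();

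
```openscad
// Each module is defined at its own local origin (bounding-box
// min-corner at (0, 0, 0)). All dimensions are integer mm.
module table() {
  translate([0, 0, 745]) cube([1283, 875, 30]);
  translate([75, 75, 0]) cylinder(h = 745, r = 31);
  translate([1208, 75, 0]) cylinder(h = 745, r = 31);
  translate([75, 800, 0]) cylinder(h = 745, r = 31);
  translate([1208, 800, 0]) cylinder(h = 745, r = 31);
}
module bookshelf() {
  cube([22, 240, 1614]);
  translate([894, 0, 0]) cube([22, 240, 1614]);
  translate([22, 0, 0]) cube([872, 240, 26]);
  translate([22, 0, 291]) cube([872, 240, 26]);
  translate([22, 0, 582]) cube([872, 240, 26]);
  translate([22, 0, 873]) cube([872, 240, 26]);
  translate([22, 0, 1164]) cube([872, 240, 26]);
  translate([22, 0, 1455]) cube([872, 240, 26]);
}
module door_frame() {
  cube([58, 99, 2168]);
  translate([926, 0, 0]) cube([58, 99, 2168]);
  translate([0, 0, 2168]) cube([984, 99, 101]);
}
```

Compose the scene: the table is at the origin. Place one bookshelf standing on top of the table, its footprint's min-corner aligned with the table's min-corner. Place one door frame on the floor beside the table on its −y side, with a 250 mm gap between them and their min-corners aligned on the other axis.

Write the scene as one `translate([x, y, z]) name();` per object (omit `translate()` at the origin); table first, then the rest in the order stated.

table();
translate([0, 0, 775]) bookshelf();
translate([0, -349, 0]) door_frame();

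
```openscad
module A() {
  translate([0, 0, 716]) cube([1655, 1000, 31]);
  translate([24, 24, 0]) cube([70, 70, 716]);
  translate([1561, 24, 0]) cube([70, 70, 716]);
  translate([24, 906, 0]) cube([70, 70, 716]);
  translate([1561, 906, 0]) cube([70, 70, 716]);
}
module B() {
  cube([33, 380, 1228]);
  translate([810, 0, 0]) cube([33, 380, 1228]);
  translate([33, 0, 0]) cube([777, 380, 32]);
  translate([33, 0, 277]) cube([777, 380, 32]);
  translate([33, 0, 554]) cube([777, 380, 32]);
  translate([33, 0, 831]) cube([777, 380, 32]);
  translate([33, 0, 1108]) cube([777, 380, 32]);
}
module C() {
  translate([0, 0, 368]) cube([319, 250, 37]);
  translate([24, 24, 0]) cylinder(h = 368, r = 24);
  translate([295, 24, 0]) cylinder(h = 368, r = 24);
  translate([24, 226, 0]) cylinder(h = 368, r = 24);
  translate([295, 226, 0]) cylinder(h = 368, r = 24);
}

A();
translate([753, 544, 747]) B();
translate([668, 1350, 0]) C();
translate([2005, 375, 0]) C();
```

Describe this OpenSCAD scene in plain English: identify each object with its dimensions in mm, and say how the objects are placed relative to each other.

A is a table with a 1655×1000 mm rectangular top, 31 mm thick, top surface at z = 747 mm, supported by four 70×70 mm square legs, each inset 24 mm from the nearest pair of top edges, running from the floor.

B is a bookshelf 843 mm wide overall, 380 mm deep and 1228 mm tall. The two sides are 33 mm thick vertical panels. 5 horizontal shelves of 32 mm thickness span between the inner faces of the sides; the lowest shelf sits on the floor and shelves are stacked with a clear vertical gap of 245 mm between each pair.

C is a four-legged stool. The seat is a 319×250×37 mm slab whose top surface is at z = 405 mm; four round legs, each 48 mm in diameter, run from the floor (z = 0) to the underside of the seat, each leg's axis is inset half a diameter from the nearest pair of seat edges (so the leg's bounding box is flush with the corner).

The bookshelf is on top of the table. Two stools sit around the table at the +y, +x sides.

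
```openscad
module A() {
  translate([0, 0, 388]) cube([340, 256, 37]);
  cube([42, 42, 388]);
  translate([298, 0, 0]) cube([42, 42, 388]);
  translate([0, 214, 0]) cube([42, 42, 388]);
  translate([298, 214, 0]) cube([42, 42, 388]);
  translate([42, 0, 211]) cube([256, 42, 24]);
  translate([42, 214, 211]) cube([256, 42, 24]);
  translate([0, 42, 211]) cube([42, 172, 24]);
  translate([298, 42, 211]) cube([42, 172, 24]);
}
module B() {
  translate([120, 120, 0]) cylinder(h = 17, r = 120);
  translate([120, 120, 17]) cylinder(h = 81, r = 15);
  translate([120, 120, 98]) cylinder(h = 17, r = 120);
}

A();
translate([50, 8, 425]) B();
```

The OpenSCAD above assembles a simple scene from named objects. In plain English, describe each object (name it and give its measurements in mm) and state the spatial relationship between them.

A is a four-legged stool. The seat is a 340×256×37 mm slab whose top surface is at z = 425 mm; four square legs, each 42×42 mm in cross-section, run from the floor (z = 0) to the underside of the seat, each flush with a corner of the seat. Four stretchers, 42 mm wide and 24 mm tall, connect adjacent legs with their undersides at z = 211 mm, each running between the inner faces of the legs it joins and aligned with the legs' outer faces on the other axis.

B is a spool: two coaxial disc flanges of radius 120 mm and thickness 17 mm, joined by a core cylinder of radius 15 mm and height 81 mm. The lower flange rests on z = 0 and the three cylinders share a vertical axis.

The spool is on top of the stool, centred.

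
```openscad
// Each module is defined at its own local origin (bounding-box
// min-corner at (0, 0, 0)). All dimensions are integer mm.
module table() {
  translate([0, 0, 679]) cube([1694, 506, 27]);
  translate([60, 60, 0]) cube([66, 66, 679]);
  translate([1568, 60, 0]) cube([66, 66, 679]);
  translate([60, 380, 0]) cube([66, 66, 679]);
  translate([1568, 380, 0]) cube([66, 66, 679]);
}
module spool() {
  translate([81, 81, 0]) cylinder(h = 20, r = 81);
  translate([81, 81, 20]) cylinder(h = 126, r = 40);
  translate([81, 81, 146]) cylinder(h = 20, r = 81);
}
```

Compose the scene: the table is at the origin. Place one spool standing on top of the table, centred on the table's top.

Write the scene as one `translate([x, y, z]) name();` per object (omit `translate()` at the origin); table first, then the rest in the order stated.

table();
translate([766, 172, 706]) spool();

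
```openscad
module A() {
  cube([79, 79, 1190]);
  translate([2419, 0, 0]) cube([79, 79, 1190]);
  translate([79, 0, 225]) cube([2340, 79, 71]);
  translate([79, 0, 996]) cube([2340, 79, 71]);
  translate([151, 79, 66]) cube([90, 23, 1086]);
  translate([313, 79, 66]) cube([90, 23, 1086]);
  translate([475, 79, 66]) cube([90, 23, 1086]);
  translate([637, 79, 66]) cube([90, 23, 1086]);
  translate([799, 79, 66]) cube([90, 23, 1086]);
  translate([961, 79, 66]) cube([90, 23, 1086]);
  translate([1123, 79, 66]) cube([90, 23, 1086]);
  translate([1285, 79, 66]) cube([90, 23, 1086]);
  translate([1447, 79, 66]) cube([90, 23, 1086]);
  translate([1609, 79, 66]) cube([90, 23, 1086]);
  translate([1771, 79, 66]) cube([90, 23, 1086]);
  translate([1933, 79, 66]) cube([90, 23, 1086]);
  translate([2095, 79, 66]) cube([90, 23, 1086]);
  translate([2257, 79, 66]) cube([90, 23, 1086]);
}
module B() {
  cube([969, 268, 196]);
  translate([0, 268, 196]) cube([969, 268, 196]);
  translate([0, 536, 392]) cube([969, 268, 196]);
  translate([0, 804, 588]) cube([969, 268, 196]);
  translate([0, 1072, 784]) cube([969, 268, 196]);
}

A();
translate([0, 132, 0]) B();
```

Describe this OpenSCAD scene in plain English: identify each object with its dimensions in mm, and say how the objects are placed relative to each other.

A is a fence section. Two 79×79 mm posts, 1190 mm tall, stand on the floor with a clear span of 2340 mm between their inner faces. Two horizontal rails of 79×71 mm section span the gap between the posts with their undersides at z = 225 mm and z = 996 mm, flush with the posts' −y face. 14 pickets, each 90 mm wide, 23 mm thick and 1086 mm tall, are fixed to the +y face of the rails with their bottoms at z = 66 mm, evenly spaced across the span with equal gaps (rounded down to the nearest mm) at the −x end and between each pair — any rounding remainder accumulates at the +x end.

B is a straight staircase of 5 solid steps. Each step is 969 mm wide (x), 268 mm deep (y, the going) and 196 mm tall (the rise). The first step rests on the floor; each subsequent step sits one going further in +y and one rise higher in +z, directly behind and above the previous step with no overlap.

The staircase is on the floor beside the fence section on its +y side.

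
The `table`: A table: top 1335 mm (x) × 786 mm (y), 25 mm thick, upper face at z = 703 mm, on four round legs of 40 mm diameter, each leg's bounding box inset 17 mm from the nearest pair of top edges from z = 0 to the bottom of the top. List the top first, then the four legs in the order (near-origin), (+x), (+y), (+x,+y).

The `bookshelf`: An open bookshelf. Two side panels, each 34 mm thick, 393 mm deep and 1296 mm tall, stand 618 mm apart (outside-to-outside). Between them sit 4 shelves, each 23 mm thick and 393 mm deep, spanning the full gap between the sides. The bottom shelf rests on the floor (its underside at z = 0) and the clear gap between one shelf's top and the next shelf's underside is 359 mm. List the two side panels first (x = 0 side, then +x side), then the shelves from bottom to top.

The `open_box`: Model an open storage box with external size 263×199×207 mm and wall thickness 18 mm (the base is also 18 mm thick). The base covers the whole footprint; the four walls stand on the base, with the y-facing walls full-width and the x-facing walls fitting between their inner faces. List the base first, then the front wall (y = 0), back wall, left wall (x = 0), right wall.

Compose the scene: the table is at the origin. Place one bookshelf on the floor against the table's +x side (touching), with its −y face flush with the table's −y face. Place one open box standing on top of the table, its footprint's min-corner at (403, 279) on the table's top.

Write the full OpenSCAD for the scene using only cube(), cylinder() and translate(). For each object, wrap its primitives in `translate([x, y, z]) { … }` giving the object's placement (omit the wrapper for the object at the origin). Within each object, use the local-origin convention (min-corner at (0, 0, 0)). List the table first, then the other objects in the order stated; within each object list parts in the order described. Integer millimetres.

translate([0, 0, 678]) cube([1335, 786, 25]);
translate([37, 37, 0]) cylinder(h = 678, r = 20);
translate([1298, 37, 0]) cylinder(h = 678, r = 20);
translate([37, 749, 0]) cylinder(h = 678, r = 20);
translate([1298, 749, 0]) cylinder(h = 678, r = 20);
translate([1335, 0, 0]) {
  cube([34, 393, 1296]);
  translate([584, 0, 0]) cube([34, 393, 1296]);
  translate([34, 0, 0]) cube([550, 393, 23]);
  translate([34, 0, 382]) cube([550, 393, 23]);
  translate([34, 0, 764]) cube([550, 393, 23]);
  translate([34, 0, 1146]) cube([550, 393, 23]);
}
translate([403, 279, 703]) {
  cube([263, 199, 18]);
  translate([0, 0, 18]) cube([263, 18, 189]);
  translate([0, 181, 18]) cube([263, 18, 189]);
  translate([0, 18, 18]) cube([18, 163, 189]);
  translate([245, 18, 18]) cube([18, 163, 189]);
}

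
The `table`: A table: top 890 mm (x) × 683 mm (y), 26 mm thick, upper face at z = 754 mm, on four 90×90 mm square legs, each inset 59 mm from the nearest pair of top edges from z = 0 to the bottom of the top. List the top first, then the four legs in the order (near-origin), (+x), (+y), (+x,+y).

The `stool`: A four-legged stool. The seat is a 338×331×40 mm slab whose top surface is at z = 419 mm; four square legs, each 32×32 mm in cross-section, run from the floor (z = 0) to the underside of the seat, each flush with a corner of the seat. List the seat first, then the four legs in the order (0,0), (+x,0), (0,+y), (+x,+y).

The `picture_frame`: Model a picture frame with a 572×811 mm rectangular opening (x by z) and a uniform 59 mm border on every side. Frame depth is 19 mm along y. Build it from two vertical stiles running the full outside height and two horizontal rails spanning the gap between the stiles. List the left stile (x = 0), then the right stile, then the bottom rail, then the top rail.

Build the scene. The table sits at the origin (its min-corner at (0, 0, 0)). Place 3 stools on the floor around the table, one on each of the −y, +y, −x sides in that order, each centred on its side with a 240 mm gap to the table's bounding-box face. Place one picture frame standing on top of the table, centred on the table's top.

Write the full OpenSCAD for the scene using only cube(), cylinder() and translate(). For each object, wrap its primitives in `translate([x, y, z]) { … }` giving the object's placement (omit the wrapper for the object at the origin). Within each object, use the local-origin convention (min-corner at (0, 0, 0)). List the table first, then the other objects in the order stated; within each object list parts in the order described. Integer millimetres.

translate([0, 0, 728]) cube([890, 683, 26]);
translate([59, 59, 0]) cube([90, 90, 728]);
translate([741, 59, 0]) cube([90, 90, 728]);
translate([59, 534, 0]) cube([90, 90, 728]);
translate([741, 534, 0]) cube([90, 90, 728]);
translate([276, -571, 0]) {
  translate([0, 0, 379]) cube([338, 331, 40]);
  cube([32, 32, 379]);
  translate([306, 0, 0]) cube([32, 32, 379]);
  translate([0, 299, 0]) cube([32, 32, 379]);
  translate([306, 299, 0]) cube([32, 32, 379]);
}
translate([276, 923, 0]) {
  translate([0, 0, 379]) cube([338, 331, 40]);
  cube([32, 32, 379]);
  translate([306, 0, 0]) cube([32, 32, 379]);
  translate([0, 299, 0]) cube([32, 32, 379]);
  translate([306, 299, 0]) cube([32, 32, 379]);
}
translate([-578, 176, 0]) {
  translate([0, 0, 379]) cube([338, 331, 40]);
  cube([32, 32, 379]);
  translate([306, 0, 0]) cube([32, 32, 379]);
  translate([0, 299, 0]) cube([32, 32, 379]);
  translate([306, 299, 0]) cube([32, 32, 379]);
}
translate([100, 332, 754]) {
  cube([59, 19, 929]);
  translate([631, 0, 0]) cube([59, 19, 929]);
  translate([59, 0, 0]) cube([572, 19, 59]);
  translate([59, 0, 870]) cube([572, 19, 59]);
}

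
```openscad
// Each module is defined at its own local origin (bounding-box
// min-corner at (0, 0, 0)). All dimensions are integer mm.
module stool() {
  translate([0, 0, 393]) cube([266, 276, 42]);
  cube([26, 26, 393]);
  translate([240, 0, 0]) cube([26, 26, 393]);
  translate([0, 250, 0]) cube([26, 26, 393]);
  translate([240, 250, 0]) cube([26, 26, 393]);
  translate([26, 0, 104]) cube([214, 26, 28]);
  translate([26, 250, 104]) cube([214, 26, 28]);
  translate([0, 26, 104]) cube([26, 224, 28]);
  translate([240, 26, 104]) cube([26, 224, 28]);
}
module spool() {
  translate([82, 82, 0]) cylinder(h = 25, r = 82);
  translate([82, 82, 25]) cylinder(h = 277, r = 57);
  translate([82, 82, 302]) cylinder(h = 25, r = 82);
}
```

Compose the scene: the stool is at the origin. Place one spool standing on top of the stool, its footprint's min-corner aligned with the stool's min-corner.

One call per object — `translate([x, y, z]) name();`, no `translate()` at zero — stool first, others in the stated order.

stool();
translate([0, 0, 435]) spool();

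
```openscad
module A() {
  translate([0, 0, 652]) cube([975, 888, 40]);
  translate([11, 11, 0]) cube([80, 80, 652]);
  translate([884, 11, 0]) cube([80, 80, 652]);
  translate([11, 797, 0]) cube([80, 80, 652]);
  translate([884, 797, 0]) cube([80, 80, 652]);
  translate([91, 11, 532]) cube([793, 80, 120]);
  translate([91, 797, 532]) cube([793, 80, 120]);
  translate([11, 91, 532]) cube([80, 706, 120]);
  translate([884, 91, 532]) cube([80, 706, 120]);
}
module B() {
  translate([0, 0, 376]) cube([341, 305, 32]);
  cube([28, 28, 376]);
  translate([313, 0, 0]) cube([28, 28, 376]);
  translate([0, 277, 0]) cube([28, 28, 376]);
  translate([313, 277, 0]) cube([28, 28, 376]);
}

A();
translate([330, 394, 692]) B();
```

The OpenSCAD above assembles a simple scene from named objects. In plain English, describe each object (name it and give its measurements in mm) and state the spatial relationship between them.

A is a table with a 975×888 mm rectangular top, 40 mm thick, top surface at z = 692 mm, supported by four 80×80 mm square legs, each inset 11 mm from the nearest pair of top edges, running from the floor. Four apron rails, 80 mm thick and 120 mm tall, run between adjacent legs with their top edges flush with the underside of the top and their outer faces flush with the legs' outer faces.

B is a four-legged stool. The seat is 341×305 mm, 32 mm thick, top at z = 408 mm. It stands on four square legs, each 28×28 mm in cross-section, from z = 0 to the seat underside, each flush with a corner of the seat.

The stool is on top of the table.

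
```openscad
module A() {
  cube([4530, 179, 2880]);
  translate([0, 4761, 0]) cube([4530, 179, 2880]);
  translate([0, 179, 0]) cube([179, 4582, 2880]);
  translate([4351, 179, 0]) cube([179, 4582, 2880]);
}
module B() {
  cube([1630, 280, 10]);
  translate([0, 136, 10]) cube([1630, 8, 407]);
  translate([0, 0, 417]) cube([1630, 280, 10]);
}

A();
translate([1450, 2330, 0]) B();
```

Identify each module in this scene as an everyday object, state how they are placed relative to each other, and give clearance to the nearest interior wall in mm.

A is a house frame. B is an I-beam. The I-beam sits inside the house frame, centred. The clearance to the nearest interior wall is 1271 mm.

Clearances: x = 1271, y = 2151; minimum 1271 mm.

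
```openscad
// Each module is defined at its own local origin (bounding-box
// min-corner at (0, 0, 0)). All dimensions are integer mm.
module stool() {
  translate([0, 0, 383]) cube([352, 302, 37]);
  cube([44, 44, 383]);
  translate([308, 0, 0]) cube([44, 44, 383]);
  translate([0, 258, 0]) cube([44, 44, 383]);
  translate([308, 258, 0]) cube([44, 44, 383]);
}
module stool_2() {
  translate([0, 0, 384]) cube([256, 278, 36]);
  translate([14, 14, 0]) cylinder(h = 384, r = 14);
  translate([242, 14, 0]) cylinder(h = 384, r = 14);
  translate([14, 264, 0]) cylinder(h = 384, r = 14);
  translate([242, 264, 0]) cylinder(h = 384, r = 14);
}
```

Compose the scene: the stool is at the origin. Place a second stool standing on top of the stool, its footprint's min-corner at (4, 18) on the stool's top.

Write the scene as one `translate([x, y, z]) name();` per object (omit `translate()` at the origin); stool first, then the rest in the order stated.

stool();
translate([4, 18, 420]) stool_2();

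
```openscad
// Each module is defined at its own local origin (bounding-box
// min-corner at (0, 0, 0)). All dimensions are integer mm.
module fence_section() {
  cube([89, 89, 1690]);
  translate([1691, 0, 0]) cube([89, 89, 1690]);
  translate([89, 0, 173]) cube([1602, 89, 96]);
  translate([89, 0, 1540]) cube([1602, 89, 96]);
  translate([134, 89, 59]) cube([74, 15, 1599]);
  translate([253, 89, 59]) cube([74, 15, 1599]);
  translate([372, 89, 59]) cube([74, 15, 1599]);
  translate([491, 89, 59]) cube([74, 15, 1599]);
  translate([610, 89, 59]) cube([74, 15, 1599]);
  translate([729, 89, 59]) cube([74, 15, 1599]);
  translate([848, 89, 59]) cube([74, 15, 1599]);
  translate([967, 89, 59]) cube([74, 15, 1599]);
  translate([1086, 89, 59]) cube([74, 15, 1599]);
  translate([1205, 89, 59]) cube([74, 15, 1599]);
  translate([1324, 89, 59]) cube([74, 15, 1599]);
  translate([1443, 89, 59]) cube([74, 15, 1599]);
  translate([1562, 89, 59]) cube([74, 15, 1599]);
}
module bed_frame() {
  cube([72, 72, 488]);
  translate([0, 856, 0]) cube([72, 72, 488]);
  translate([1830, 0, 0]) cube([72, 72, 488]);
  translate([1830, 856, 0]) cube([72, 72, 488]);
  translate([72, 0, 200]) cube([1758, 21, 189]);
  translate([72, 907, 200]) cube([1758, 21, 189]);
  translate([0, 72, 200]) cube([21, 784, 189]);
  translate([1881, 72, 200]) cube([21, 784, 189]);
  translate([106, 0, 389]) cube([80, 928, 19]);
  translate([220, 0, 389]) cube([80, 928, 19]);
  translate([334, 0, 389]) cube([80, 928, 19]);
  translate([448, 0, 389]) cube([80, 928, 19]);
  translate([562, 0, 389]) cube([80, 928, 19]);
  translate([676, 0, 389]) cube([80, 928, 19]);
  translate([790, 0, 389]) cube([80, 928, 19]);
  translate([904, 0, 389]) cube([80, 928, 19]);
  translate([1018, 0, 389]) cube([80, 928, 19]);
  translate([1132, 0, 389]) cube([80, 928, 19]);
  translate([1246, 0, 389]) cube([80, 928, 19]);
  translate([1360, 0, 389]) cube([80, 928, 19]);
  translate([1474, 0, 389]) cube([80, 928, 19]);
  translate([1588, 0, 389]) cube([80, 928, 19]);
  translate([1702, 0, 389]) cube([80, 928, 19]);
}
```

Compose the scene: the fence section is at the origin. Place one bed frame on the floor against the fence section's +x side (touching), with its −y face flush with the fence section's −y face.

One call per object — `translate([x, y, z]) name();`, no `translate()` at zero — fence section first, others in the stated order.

fence_section();
translate([1780, 0, 0]) bed_frame();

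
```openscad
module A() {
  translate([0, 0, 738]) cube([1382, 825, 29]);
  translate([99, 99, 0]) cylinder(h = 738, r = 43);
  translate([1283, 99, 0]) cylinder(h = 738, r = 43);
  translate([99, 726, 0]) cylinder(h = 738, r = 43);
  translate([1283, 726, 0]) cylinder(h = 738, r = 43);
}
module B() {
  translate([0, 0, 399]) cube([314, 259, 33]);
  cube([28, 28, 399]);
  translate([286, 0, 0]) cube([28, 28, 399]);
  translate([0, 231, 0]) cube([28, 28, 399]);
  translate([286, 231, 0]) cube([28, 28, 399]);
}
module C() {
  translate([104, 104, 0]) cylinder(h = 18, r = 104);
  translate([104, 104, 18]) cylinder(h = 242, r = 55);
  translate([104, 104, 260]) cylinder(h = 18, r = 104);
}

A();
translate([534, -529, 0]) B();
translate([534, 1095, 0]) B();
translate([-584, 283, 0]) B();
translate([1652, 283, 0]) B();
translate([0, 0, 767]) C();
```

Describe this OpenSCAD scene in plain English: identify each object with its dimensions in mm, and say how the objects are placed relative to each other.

A is a rectangular dining table. The top is 1382×825×29 mm with its upper surface at z = 767 mm. It stands on four round legs of 86 mm diameter, each leg's bounding box inset 56 mm from the nearest pair of top edges, running from the floor to the underside of the top.

B is a four-legged stool. The seat is 314×259 mm, 33 mm thick, top at z = 432 mm. It stands on four square legs, each 28×28 mm in cross-section, from z = 0 to the seat underside, each flush with a corner of the seat.

C is a spool: two coaxial disc flanges of radius 104 mm and thickness 18 mm, joined by a core cylinder of radius 55 mm and height 242 mm. The lower flange rests on z = 0 and the three cylinders share a vertical axis.

Four stools sit around the table at the −y, +y, −x, +x sides. The spool is on top of the table.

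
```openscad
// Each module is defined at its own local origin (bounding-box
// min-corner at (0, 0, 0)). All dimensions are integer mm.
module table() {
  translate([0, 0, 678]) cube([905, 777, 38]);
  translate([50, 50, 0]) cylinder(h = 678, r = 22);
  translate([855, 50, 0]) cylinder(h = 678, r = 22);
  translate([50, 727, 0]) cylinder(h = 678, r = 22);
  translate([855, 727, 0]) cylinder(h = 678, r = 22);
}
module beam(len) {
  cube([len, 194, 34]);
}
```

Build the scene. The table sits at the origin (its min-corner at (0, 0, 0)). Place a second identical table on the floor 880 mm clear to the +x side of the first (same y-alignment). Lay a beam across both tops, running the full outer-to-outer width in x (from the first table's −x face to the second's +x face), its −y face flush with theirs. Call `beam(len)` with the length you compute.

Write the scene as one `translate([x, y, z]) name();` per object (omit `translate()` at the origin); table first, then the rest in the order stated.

table();
translate([1785, 0, 0]) table();
translate([0, 0, 716]) beam(2690);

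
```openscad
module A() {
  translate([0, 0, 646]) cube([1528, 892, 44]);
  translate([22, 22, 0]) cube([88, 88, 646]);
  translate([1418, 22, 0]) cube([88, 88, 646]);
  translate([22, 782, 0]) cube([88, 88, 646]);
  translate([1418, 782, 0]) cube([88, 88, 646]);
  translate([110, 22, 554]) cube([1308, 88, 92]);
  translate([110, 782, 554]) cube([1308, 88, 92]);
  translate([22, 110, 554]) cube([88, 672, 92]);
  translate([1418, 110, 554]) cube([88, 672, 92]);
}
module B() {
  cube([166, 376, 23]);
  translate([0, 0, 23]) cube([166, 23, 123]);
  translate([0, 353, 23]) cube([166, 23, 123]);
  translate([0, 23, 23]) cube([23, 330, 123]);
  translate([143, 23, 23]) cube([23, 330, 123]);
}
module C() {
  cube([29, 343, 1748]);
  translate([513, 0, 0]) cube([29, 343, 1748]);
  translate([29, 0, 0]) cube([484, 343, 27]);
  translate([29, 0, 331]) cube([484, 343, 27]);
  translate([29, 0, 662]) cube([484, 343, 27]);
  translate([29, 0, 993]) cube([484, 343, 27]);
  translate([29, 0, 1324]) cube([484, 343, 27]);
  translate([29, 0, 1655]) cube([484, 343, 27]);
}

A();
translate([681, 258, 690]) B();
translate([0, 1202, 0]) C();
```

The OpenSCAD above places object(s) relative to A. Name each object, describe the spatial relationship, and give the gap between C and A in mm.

A is a table. B is an open box. C is a bookshelf. The open box is on top of the table, centred. The bookshelf is on the floor beside the table on its +y side. The gap between the bookshelf and the table is 310 mm.

The bookshelf's nearest face is 310 mm from the table's +y face.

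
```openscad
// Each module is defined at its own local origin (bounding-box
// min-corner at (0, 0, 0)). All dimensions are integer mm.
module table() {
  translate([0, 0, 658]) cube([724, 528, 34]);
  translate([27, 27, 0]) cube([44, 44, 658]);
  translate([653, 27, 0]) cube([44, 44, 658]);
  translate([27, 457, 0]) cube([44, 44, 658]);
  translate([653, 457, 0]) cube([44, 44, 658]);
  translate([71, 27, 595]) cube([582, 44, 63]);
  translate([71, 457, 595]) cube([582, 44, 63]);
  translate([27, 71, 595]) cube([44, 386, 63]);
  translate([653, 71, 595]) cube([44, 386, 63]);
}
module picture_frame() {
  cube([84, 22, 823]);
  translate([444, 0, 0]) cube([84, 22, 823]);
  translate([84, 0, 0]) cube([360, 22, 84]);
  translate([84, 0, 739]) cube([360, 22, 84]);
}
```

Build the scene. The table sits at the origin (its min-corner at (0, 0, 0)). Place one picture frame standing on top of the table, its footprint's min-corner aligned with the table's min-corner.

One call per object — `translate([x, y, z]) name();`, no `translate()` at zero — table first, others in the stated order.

table();
translate([0, 0, 692]) picture_frame();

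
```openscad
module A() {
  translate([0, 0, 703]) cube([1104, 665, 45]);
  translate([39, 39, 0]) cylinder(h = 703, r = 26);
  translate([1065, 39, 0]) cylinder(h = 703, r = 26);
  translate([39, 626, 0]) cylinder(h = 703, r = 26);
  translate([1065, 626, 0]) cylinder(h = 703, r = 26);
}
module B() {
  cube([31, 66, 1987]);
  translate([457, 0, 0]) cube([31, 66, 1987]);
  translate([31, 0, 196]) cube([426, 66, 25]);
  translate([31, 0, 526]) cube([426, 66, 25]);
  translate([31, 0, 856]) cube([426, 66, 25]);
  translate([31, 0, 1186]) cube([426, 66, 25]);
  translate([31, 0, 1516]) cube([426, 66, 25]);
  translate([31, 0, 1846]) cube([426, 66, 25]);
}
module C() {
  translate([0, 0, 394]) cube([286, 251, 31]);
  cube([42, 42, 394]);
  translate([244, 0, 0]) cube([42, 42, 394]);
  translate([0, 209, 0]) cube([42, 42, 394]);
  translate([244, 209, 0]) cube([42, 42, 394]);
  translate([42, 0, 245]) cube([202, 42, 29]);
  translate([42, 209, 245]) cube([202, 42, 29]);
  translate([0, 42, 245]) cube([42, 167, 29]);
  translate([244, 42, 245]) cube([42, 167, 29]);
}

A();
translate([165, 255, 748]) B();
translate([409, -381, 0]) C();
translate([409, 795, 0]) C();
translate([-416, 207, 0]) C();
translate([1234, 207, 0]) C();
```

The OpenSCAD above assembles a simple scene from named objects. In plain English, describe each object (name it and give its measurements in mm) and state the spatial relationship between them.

A is a rectangular dining table. The top is 1104×665×45 mm with its upper surface at z = 748 mm. It stands on four round legs of 52 mm diameter, each leg's bounding box inset 13 mm from the nearest pair of top edges, running from the floor to the underside of the top.

B is a straight ladder. Two 31×66 mm vertical rails, 1987 mm tall, stand 488 mm apart (outside-to-outside) with their front faces coplanar on the −y side. 6 rungs, each 66 mm deep and 25 mm tall, span between the inner faces of the rails, front faces flush with the rails. The lowest rung's underside is at z = 196 mm and rungs are spaced 330 mm apart (underside to underside).

C is a four-legged stool. The seat is a 286×251×31 mm slab whose top surface is at z = 425 mm; four square legs, each 42×42 mm in cross-section, run from the floor (z = 0) to the underside of the seat, each flush with a corner of the seat. Four stretchers, 42 mm wide and 29 mm tall, connect adjacent legs with their undersides at z = 245 mm, each running between the inner faces of the legs it joins and aligned with the legs' outer faces on the other axis.

The ladder is on top of the table. Four stools sit around the table at the −y, +y, −x, +x sides.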